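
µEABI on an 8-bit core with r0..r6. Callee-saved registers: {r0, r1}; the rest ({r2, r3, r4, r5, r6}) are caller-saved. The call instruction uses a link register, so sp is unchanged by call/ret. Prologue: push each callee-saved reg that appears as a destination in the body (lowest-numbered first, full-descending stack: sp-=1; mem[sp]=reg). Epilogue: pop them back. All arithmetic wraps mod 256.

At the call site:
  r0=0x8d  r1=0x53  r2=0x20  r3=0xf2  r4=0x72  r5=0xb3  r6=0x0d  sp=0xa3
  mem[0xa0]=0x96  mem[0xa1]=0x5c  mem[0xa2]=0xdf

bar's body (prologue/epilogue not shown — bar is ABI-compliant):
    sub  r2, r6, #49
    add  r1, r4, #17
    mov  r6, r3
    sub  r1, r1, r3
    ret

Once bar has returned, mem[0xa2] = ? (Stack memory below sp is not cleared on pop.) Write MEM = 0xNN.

MEM = 0x53

prologue: push r1 -> mem[0xa2]=0x53, sp=0xa2
body[0] sub  r2, r6, #49 -> r2=0xdc
body[1] add  r1, r4, #17 -> r1=0x83
body[2] mov  r6, r3 -> r6=0xf2
body[3] sub  r1, r1, r3 -> r1=0x91
epilogue: pop r1=0x53, sp=0xa3
prologue pushed ['r1'] at ['0xa2']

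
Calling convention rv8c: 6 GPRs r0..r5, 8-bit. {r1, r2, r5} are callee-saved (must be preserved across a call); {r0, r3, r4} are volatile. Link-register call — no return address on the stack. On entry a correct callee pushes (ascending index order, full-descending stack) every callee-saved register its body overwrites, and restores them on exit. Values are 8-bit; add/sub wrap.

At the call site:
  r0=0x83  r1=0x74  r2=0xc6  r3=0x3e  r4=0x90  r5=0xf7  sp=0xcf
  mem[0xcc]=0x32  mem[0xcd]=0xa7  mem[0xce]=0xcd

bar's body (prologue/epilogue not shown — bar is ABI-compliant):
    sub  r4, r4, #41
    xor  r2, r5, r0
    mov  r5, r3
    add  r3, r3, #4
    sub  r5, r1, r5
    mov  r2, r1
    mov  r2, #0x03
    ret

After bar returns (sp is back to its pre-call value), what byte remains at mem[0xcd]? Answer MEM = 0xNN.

MEM = 0xf7

prologue: push r2 → mem[0xce]=0xc6, sp=0xce
prologue: push r5 → mem[0xcd]=0xf7, sp=0xcd
body[0] sub  r4, r4, #41 → r4=0x67
body[1] xor  r2, r5, r0 → r2=0x74
body[2] mov  r5, r3 → r5=0x3e
body[3] add  r3, r3, #4 → r3=0x42
body[4] sub  r5, r1, r5 → r5=0x36
body[5] mov  r2, r1 → r2=0x74
body[6] mov  r2, #0x03 → r2=0x03
epilogue: pop r5=0xf7, sp=0xce
epilogue: pop r2=0xc6, sp=0xcf
prologue pushed ['r2', 'r5'] at ['0xce', '0xcd']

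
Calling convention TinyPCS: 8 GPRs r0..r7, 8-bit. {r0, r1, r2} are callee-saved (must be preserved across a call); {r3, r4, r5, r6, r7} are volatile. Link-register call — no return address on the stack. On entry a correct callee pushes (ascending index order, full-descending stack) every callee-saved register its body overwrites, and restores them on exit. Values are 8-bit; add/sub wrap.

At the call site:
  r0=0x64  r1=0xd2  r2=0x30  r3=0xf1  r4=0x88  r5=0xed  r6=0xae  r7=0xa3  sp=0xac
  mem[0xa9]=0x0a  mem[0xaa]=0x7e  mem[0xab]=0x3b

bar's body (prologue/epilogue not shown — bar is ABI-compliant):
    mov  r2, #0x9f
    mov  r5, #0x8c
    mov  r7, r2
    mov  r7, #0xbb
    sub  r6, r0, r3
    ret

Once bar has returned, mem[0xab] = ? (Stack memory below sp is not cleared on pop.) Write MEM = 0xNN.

MEM = 0x30

prologue: push r2 -> mem[0xab]=0x30, sp=0xab
body[0] mov  r2, #0x9f -> r2=0x9f
body[1] mov  r5, #0x8c -> r5=0x8c
body[2] mov  r7, r2 -> r7=0x9f
body[3] mov  r7, #0xbb -> r7=0xbb
body[4] sub  r6, r0, r3 -> r6=0x73
epilogue: pop r2=0x30, sp=0xac
prologue pushed ['r2'] at ['0xab']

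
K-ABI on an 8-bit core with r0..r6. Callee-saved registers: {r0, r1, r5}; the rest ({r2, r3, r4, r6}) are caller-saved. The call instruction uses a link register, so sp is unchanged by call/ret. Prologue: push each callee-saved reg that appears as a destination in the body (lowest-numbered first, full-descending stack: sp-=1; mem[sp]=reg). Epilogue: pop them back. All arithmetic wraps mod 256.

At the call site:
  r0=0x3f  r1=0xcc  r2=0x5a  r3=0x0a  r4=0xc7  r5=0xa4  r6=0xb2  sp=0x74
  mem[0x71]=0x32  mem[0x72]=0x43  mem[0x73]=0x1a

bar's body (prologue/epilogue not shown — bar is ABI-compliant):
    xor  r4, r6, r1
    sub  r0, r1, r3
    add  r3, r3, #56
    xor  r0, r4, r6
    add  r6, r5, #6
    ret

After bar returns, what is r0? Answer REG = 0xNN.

prologue: push r0 → mem[0x73]=0x3f, sp=0x73
body[0] xor  r4, r6, r1 → r4=0x7e
body[1] sub  r0, r1, r3 → r0=0xc2
body[2] add  r3, r3, #56 → r3=0x42
body[3] xor  r0, r4, r6 → r0=0xcc
body[4] add  r6, r5, #6 → r6=0xaa
epilogue: pop r0=0x3f, sp=0x74
r0 is callee-saved → restored

REG = 0x3f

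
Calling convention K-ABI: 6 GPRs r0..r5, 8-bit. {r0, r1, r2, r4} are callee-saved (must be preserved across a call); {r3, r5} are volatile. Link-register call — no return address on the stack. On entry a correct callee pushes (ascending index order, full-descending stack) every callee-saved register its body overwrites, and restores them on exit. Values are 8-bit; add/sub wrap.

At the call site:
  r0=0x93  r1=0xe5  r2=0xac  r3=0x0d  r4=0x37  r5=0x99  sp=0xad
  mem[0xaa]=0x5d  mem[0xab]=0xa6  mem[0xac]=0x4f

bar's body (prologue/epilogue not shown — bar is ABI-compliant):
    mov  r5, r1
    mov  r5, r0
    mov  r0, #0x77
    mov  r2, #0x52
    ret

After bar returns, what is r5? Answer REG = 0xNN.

prologue: push r0 → mem[0xac]=0x93, sp=0xac
prologue: push r2 → mem[0xab]=0xac, sp=0xab
body[0] mov  r5, r1 → r5=0xe5
body[1] mov  r5, r0 → r5=0x93
body[2] mov  r0, #0x77 → r0=0x77
body[3] mov  r2, #0x52 → r2=0x52
epilogue: pop r2=0xac, sp=0xac
epilogue: pop r0=0x93, sp=0xad
r5 is caller-saved → body value

REG = 0x93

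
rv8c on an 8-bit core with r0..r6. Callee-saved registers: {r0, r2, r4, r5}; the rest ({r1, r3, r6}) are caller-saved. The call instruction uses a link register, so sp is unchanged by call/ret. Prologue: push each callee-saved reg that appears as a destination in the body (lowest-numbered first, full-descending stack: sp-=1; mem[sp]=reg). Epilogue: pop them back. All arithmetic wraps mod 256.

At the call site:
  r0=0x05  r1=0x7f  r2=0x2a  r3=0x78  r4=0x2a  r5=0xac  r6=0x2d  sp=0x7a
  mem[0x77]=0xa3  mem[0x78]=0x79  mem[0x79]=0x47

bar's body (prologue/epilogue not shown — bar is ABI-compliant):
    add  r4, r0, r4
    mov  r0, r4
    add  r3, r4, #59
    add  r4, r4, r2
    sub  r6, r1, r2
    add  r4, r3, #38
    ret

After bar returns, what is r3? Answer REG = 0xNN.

prologue: push r0 → mem[0x79]=0x05, sp=0x79
prologue: push r4 → mem[0x78]=0x2a, sp=0x78
body[0] add  r4, r0, r4 → r4=0x2f
body[1] mov  r0, r4 → r0=0x2f
body[2] add  r3, r4, #59 → r3=0x6a
body[3] add  r4, r4, r2 → r4=0x59
body[4] sub  r6, r1, r2 → r6=0x55
body[5] add  r4, r3, #38 → r4=0x90
epilogue: pop r4=0x2a, sp=0x79
epilogue: pop r0=0x05, sp=0x7a
r3 is caller-saved → body value

REG = 0x6a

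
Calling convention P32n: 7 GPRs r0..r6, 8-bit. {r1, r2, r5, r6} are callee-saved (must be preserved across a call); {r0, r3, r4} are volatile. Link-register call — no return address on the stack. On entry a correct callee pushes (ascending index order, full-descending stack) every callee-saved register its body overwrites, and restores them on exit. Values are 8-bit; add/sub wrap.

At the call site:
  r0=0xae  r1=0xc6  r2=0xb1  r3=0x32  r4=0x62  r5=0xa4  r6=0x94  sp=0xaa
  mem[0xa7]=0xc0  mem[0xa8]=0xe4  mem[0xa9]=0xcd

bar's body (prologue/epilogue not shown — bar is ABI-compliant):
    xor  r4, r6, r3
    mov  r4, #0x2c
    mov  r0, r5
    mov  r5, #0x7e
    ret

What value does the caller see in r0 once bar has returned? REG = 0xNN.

REG = 0xa4

prologue: push r5 → mem[0xa9]=0xa4, sp=0xa9
body[0] xor  r4, r6, r3 → r4=0xa6
body[1] mov  r4, #0x2c → r4=0x2c
body[2] mov  r0, r5 → r0=0xa4
body[3] mov  r5, #0x7e → r5=0x7e
epilogue: pop r5=0xa4, sp=0xaa
r0 is caller-saved → body value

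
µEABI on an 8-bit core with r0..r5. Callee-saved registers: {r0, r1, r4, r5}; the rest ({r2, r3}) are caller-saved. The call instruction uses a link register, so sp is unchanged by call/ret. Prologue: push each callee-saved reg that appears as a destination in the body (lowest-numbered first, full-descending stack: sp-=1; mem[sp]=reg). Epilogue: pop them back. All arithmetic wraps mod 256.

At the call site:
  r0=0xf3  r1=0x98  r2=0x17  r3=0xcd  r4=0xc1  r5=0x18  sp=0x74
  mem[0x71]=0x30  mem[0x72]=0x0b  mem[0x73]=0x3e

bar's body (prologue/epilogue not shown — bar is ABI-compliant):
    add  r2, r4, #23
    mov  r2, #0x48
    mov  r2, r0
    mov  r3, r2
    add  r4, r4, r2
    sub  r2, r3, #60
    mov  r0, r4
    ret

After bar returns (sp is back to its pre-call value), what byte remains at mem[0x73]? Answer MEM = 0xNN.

prologue: push r0 → mem[0x73]=0xf3, sp=0x73
prologue: push r4 → mem[0x72]=0xc1, sp=0x72
body[0] add  r2, r4, #23 → r2=0xd8
body[1] mov  r2, #0x48 → r2=0x48
body[2] mov  r2, r0 → r2=0xf3
body[3] mov  r3, r2 → r3=0xf3
body[4] add  r4, r4, r2 → r4=0xb4
body[5] sub  r2, r3, #60 → r2=0xb7
body[6] mov  r0, r4 → r0=0xb4
epilogue: pop r4=0xc1, sp=0x73
epilogue: pop r0=0xf3, sp=0x74
prologue pushed ['r0', 'r4'] at ['0x73', '0x72']

MEM = 0xf3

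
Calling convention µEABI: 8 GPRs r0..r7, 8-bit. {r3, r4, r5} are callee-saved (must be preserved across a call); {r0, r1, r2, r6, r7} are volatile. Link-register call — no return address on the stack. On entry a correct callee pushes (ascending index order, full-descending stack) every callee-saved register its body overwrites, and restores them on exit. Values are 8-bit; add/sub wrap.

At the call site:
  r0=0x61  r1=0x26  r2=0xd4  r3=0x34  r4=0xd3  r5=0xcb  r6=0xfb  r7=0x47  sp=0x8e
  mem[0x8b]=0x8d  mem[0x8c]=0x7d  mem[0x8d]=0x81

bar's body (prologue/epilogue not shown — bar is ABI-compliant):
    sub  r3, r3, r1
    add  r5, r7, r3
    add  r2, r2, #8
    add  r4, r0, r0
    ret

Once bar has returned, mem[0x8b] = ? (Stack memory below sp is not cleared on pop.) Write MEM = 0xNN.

prologue: push r3 → mem[0x8d]=0x34, sp=0x8d
prologue: push r4 → mem[0x8c]=0xd3, sp=0x8c
prologue: push r5 → mem[0x8b]=0xcb, sp=0x8b
body[0] sub  r3, r3, r1 → r3=0x0e
body[1] add  r5, r7, r3 → r5=0x55
body[2] add  r2, r2, #8 → r2=0xdc
body[3] add  r4, r0, r0 → r4=0xc2
epilogue: pop r5=0xcb, sp=0x8c
epilogue: pop r4=0xd3, sp=0x8d
epilogue: pop r3=0x34, sp=0x8e
prologue pushed ['r3', 'r4', 'r5'] at ['0x8d', '0x8c', '0x8b']

MEM = 0xcb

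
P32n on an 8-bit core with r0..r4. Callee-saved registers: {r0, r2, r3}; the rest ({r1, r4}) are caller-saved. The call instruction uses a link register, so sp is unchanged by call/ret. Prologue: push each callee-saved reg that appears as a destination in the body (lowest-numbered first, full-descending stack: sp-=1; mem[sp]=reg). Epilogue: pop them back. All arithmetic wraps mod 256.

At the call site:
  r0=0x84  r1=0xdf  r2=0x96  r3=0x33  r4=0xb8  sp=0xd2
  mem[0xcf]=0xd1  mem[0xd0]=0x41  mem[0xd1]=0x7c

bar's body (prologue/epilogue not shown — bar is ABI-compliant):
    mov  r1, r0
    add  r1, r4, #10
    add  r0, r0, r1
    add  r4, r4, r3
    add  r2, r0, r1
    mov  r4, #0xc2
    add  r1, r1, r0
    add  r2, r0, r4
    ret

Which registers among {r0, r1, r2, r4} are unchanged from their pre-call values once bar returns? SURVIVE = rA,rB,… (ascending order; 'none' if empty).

SURVIVE = r0,r2

prologue: push r0 → mem[0xd1]=0x84, sp=0xd1
prologue: push r2 → mem[0xd0]=0x96, sp=0xd0
body[0] mov  r1, r0 → r1=0x84
body[1] add  r1, r4, #10 → r1=0xc2
body[2] add  r0, r0, r1 → r0=0x46
body[3] add  r4, r4, r3 → r4=0xeb
body[4] add  r2, r0, r1 → r2=0x08
body[5] mov  r4, #0xc2 → r4=0xc2
body[6] add  r1, r1, r0 → r1=0x08
body[7] add  r2, r0, r4 → r2=0x08
epilogue: pop r2=0x96, sp=0xd1
epilogue: pop r0=0x84, sp=0xd2
r0: callee-saved, written=True
r1: caller-saved, written=True
r2: callee-saved, written=True
r4: caller-saved, written=True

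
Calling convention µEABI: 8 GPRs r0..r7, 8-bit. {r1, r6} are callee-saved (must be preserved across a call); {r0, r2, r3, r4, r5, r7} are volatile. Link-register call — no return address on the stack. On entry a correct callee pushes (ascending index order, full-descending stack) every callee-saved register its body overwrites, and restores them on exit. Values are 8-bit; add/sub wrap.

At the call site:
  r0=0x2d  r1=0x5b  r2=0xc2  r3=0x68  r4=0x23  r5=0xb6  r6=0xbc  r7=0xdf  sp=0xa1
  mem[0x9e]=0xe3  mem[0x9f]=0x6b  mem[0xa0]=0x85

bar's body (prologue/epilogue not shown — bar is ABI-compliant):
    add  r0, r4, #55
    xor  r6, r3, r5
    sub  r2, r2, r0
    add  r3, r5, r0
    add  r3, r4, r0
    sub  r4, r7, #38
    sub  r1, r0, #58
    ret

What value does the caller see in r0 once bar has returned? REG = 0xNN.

prologue: push r1 → mem[0xa0]=0x5b, sp=0xa0
prologue: push r6 → mem[0x9f]=0xbc, sp=0x9f
body[0] add  r0, r4, #55 → r0=0x5a
body[1] xor  r6, r3, r5 → r6=0xde
body[2] sub  r2, r2, r0 → r2=0x68
body[3] add  r3, r5, r0 → r3=0x10
body[4] add  r3, r4, r0 → r3=0x7d
body[5] sub  r4, r7, #38 → r4=0xb9
body[6] sub  r1, r0, #58 → r1=0x20
epilogue: pop r6=0xbc, sp=0xa0
epilogue: pop r1=0x5b, sp=0xa1
r0 is caller-saved → body value

REG = 0x5a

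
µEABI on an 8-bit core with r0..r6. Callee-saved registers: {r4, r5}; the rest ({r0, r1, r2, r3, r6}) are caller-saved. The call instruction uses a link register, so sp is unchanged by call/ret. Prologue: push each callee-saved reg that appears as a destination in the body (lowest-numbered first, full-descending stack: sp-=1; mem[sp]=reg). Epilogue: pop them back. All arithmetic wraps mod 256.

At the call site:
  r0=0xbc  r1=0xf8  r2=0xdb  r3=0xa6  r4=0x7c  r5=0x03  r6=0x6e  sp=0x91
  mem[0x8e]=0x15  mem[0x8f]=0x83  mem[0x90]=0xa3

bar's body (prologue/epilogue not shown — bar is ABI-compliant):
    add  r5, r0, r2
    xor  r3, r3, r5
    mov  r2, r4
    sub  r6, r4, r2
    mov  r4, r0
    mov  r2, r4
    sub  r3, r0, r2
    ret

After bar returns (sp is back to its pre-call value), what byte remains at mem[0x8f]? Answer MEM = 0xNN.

MEM = 0x03

prologue: push r4 -> mem[0x90]=0x7c, sp=0x90
prologue: push r5 -> mem[0x8f]=0x03, sp=0x8f
body[0] add  r5, r0, r2 -> r5=0x97
body[1] xor  r3, r3, r5 -> r3=0x31
body[2] mov  r2, r4 -> r2=0x7c
body[3] sub  r6, r4, r2 -> r6=0x00
body[4] mov  r4, r0 -> r4=0xbc
body[5] mov  r2, r4 -> r2=0xbc
body[6] sub  r3, r0, r2 -> r3=0x00
epilogue: pop r5=0x03, sp=0x90
epilogue: pop r4=0x7c, sp=0x91
prologue pushed ['r4', 'r5'] at ['0x90', '0x8f']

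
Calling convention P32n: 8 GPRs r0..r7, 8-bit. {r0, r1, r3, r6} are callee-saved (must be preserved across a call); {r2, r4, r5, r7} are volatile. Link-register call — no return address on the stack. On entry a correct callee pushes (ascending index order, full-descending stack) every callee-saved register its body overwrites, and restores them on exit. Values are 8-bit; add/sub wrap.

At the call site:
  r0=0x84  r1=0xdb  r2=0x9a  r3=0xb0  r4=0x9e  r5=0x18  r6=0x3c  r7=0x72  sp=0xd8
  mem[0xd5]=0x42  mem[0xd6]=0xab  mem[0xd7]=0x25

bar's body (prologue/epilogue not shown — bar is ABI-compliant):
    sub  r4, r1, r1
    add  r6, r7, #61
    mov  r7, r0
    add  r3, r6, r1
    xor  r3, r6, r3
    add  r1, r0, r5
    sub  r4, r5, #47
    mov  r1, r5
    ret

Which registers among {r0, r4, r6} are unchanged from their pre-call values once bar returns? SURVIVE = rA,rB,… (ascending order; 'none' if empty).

SURVIVE = r0,r6

prologue: push r1 -> mem[0xd7]=0xdb, sp=0xd7
prologue: push r3 -> mem[0xd6]=0xb0, sp=0xd6
prologue: push r6 -> mem[0xd5]=0x3c, sp=0xd5
body[0] sub  r4, r1, r1 -> r4=0x00
body[1] add  r6, r7, #61 -> r6=0xaf
body[2] mov  r7, r0 -> r7=0x84
body[3] add  r3, r6, r1 -> r3=0x8a
body[4] xor  r3, r6, r3 -> r3=0x25
body[5] add  r1, r0, r5 -> r1=0x9c
body[6] sub  r4, r5, #47 -> r4=0xe9
body[7] mov  r1, r5 -> r1=0x18
epilogue: pop r6=0x3c, sp=0xd6
epilogue: pop r3=0xb0, sp=0xd7
epilogue: pop r1=0xdb, sp=0xd8
r0: callee-saved, written=False
r4: caller-saved, written=True
r6: callee-saved, written=True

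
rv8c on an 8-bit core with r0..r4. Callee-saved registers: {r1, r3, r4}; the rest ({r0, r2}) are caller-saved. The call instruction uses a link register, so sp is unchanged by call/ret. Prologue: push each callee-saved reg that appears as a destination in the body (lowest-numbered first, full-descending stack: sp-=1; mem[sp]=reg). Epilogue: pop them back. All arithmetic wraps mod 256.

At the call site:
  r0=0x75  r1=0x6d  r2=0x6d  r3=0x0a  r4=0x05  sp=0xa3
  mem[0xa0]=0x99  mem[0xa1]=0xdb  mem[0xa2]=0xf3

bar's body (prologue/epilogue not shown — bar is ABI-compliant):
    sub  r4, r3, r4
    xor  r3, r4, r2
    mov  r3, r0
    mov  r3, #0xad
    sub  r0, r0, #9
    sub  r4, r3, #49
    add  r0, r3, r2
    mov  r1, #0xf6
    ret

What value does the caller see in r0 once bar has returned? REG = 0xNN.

prologue: push r1 → mem[0xa2]=0x6d, sp=0xa2
prologue: push r3 → mem[0xa1]=0x0a, sp=0xa1
prologue: push r4 → mem[0xa0]=0x05, sp=0xa0
body[0] sub  r4, r3, r4 → r4=0x05
body[1] xor  r3, r4, r2 → r3=0x68
body[2] mov  r3, r0 → r3=0x75
body[3] mov  r3, #0xad → r3=0xad
body[4] sub  r0, r0, #9 → r0=0x6c
body[5] sub  r4, r3, #49 → r4=0x7c
body[6] add  r0, r3, r2 → r0=0x1a
body[7] mov  r1, #0xf6 → r1=0xf6
epilogue: pop r4=0x05, sp=0xa1
epilogue: pop r3=0x0a, sp=0xa2
epilogue: pop r1=0x6d, sp=0xa3
r0 is caller-saved → body value

REG = 0x1a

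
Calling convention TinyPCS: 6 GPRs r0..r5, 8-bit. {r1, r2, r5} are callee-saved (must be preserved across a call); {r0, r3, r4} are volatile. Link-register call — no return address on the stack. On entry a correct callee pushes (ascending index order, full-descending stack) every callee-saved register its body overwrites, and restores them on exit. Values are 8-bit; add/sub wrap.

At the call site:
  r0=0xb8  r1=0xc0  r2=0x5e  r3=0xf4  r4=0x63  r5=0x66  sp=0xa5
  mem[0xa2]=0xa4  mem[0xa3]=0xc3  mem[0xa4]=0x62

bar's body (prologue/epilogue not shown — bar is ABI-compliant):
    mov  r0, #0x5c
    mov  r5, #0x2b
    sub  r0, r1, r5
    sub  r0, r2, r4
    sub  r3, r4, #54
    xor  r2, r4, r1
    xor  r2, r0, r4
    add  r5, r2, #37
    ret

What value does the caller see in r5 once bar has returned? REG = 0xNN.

prologue: push r2 -> mem[0xa4]=0x5e, sp=0xa4
prologue: push r5 -> mem[0xa3]=0x66, sp=0xa3
body[0] mov  r0, #0x5c -> r0=0x5c
body[1] mov  r5, #0x2b -> r5=0x2b
body[2] sub  r0, r1, r5 -> r0=0x95
body[3] sub  r0, r2, r4 -> r0=0xfb
body[4] sub  r3, r4, #54 -> r3=0x2d
body[5] xor  r2, r4, r1 -> r2=0xa3
body[6] xor  r2, r0, r4 -> r2=0x98
body[7] add  r5, r2, #37 -> r5=0xbd
epilogue: pop r5=0x66, sp=0xa4
epilogue: pop r2=0x5e, sp=0xa5
r5 is callee-saved -> restored

REG = 0x66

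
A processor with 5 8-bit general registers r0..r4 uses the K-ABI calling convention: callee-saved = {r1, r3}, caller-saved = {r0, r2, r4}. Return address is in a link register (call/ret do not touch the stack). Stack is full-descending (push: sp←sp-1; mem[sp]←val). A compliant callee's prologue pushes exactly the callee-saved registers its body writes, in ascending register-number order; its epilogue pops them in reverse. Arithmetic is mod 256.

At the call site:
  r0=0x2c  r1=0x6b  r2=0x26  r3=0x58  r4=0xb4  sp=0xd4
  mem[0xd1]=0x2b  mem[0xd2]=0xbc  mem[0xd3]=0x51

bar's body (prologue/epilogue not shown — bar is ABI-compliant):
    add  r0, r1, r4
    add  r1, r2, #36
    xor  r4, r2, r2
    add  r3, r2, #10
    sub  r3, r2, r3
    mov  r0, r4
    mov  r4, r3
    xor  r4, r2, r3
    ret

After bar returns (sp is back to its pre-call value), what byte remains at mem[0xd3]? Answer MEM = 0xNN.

MEM = 0x6b

prologue: push r1 -> mem[0xd3]=0x6b, sp=0xd3
prologue: push r3 -> mem[0xd2]=0x58, sp=0xd2
body[0] add  r0, r1, r4 -> r0=0x1f
body[1] add  r1, r2, #36 -> r1=0x4a
body[2] xor  r4, r2, r2 -> r4=0x00
body[3] add  r3, r2, #10 -> r3=0x30
body[4] sub  r3, r2, r3 -> r3=0xf6
body[5] mov  r0, r4 -> r0=0x00
body[6] mov  r4, r3 -> r4=0xf6
body[7] xor  r4, r2, r3 -> r4=0xd0
epilogue: pop r3=0x58, sp=0xd3
epilogue: pop r1=0x6b, sp=0xd4
prologue pushed ['r1', 'r3'] at ['0xd3', '0xd2']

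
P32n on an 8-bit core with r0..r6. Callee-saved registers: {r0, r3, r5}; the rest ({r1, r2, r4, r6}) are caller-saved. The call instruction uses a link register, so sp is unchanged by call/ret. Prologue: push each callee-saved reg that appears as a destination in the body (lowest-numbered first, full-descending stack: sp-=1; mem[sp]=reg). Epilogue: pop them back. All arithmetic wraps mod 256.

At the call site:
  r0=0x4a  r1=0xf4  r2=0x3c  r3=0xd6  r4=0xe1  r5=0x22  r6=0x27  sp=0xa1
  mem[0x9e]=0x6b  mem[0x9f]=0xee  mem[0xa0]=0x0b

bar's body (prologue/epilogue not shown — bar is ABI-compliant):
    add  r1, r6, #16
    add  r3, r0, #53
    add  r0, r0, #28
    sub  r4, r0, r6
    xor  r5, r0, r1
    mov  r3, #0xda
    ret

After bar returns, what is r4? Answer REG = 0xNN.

prologue: push r0 -> mem[0xa0]=0x4a, sp=0xa0
prologue: push r3 -> mem[0x9f]=0xd6, sp=0x9f
prologue: push r5 -> mem[0x9e]=0x22, sp=0x9e
body[0] add  r1, r6, #16 -> r1=0x37
body[1] add  r3, r0, #53 -> r3=0x7f
body[2] add  r0, r0, #28 -> r0=0x66
body[3] sub  r4, r0, r6 -> r4=0x3f
body[4] xor  r5, r0, r1 -> r5=0x51
body[5] mov  r3, #0xda -> r3=0xda
epilogue: pop r5=0x22, sp=0x9f
epilogue: pop r3=0xd6, sp=0xa0
epilogue: pop r0=0x4a, sp=0xa1
r4 is caller-saved -> body value

REG = 0x3f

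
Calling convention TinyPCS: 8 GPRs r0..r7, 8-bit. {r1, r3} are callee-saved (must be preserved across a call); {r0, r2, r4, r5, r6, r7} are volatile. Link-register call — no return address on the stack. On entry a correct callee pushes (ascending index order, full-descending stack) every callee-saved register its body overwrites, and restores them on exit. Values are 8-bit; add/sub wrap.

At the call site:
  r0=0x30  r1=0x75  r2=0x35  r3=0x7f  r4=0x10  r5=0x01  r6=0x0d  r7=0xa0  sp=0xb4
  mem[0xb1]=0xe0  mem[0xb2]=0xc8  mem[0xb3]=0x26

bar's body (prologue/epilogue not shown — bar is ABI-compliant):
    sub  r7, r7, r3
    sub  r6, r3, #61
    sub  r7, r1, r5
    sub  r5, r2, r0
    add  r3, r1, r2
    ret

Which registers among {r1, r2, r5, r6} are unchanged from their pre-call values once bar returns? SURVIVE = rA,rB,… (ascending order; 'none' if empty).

prologue: push r3 -> mem[0xb3]=0x7f, sp=0xb3
body[0] sub  r7, r7, r3 -> r7=0x21
body[1] sub  r6, r3, #61 -> r6=0x42
body[2] sub  r7, r1, r5 -> r7=0x74
body[3] sub  r5, r2, r0 -> r5=0x05
body[4] add  r3, r1, r2 -> r3=0xaa
epilogue: pop r3=0x7f, sp=0xb4
r1: callee-saved, written=False
r2: caller-saved, written=False
r5: caller-saved, written=True
r6: caller-saved, written=True

SURVIVE = r1,r2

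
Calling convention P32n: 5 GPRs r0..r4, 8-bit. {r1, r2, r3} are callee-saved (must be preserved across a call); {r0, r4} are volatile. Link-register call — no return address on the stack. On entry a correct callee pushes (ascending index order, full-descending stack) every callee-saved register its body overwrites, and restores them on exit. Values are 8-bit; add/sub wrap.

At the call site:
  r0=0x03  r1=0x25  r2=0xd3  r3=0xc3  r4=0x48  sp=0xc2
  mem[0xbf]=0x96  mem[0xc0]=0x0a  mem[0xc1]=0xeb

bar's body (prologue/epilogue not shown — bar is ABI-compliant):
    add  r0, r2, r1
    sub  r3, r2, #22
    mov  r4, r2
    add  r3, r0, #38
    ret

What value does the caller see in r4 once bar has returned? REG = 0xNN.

prologue: push r3 -> mem[0xc1]=0xc3, sp=0xc1
body[0] add  r0, r2, r1 -> r0=0xf8
body[1] sub  r3, r2, #22 -> r3=0xbd
body[2] mov  r4, r2 -> r4=0xd3
body[3] add  r3, r0, #38 -> r3=0x1e
epilogue: pop r3=0xc3, sp=0xc2
r4 is caller-saved -> body value

REG = 0xd3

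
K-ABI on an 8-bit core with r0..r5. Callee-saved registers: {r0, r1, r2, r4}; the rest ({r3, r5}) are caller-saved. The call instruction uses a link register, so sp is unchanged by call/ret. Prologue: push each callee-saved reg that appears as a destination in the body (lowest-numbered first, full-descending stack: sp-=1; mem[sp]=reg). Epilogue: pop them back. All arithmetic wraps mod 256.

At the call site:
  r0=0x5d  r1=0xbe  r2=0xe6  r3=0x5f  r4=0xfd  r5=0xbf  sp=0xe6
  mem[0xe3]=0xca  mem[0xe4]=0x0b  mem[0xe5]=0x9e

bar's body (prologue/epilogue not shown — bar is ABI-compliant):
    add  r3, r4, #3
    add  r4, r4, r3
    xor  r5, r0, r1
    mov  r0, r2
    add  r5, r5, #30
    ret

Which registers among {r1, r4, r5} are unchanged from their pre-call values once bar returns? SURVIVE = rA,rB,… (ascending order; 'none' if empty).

prologue: push r0 -> mem[0xe5]=0x5d, sp=0xe5
prologue: push r4 -> mem[0xe4]=0xfd, sp=0xe4
body[0] add  r3, r4, #3 -> r3=0x00
body[1] add  r4, r4, r3 -> r4=0xfd
body[2] xor  r5, r0, r1 -> r5=0xe3
body[3] mov  r0, r2 -> r0=0xe6
body[4] add  r5, r5, #30 -> r5=0x01
epilogue: pop r4=0xfd, sp=0xe5
epilogue: pop r0=0x5d, sp=0xe6
r1: callee-saved, written=False
r4: callee-saved, written=True
r5: caller-saved, written=True

SURVIVE = r1,r4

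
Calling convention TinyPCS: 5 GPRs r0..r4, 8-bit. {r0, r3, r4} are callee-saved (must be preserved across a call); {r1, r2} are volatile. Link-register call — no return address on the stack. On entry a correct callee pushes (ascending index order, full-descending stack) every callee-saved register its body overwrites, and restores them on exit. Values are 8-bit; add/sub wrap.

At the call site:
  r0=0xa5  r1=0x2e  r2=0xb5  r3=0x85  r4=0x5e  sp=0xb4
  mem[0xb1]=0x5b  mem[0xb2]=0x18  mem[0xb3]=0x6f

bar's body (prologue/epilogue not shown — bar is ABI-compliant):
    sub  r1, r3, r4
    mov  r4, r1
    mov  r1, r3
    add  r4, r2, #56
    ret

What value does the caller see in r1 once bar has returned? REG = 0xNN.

prologue: push r4 -> mem[0xb3]=0x5e, sp=0xb3
body[0] sub  r1, r3, r4 -> r1=0x27
body[1] mov  r4, r1 -> r4=0x27
body[2] mov  r1, r3 -> r1=0x85
body[3] add  r4, r2, #56 -> r4=0xed
epilogue: pop r4=0x5e, sp=0xb4
r1 is caller-saved -> body value

REG = 0x85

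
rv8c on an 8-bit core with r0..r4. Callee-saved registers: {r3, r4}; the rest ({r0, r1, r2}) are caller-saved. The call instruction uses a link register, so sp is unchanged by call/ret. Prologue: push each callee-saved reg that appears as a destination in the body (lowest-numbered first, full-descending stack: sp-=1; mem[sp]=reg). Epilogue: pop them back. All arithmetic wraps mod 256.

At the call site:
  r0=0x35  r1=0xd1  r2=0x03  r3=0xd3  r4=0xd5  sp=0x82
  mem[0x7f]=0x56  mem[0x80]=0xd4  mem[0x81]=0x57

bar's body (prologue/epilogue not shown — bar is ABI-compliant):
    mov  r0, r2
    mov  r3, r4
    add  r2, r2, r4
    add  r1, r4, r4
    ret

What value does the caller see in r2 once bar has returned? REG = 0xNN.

REG = 0xd8

prologue: push r3 → mem[0x81]=0xd3, sp=0x81
body[0] mov  r0, r2 → r0=0x03
body[1] mov  r3, r4 → r3=0xd5
body[2] add  r2, r2, r4 → r2=0xd8
body[3] add  r1, r4, r4 → r1=0xaa
epilogue: pop r3=0xd3, sp=0x82
r2 is caller-saved → body value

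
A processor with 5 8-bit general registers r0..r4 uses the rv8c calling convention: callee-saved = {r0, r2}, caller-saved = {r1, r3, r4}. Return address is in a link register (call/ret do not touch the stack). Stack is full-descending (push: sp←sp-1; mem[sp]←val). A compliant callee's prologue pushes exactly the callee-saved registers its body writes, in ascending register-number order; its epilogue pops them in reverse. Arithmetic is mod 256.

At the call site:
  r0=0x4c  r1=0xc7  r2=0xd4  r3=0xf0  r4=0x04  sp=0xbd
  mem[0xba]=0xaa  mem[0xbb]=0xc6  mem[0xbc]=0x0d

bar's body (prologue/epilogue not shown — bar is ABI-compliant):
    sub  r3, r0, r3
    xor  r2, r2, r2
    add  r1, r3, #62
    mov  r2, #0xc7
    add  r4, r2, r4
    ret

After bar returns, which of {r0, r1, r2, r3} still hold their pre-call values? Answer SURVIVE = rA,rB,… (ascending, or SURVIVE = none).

SURVIVE = r0,r2

prologue: push r2 → mem[0xbc]=0xd4, sp=0xbc
body[0] sub  r3, r0, r3 → r3=0x5c
body[1] xor  r2, r2, r2 → r2=0x00
body[2] add  r1, r3, #62 → r1=0x9a
body[3] mov  r2, #0xc7 → r2=0xc7
body[4] add  r4, r2, r4 → r4=0xcb
epilogue: pop r2=0xd4, sp=0xbd
r0: callee-saved, written=False
r1: caller-saved, written=True
r2: callee-saved, written=True
r3: caller-saved, written=True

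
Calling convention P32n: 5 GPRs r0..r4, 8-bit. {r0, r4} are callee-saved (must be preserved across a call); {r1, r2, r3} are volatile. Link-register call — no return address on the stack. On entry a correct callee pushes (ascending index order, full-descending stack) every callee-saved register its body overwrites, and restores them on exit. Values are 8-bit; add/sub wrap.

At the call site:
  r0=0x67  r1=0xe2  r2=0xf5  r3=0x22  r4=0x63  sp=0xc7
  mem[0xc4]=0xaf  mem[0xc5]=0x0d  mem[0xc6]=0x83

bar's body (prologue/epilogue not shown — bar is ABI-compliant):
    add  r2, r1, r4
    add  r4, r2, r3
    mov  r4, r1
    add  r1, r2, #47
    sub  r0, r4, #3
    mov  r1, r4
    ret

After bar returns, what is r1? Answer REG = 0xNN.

REG = 0xe2

prologue: push r0 → mem[0xc6]=0x67, sp=0xc6
prologue: push r4 → mem[0xc5]=0x63, sp=0xc5
body[0] add  r2, r1, r4 → r2=0x45
body[1] add  r4, r2, r3 → r4=0x67
body[2] mov  r4, r1 → r4=0xe2
body[3] add  r1, r2, #47 → r1=0x74
body[4] sub  r0, r4, #3 → r0=0xdf
body[5] mov  r1, r4 → r1=0xe2
epilogue: pop r4=0x63, sp=0xc6
epilogue: pop r0=0x67, sp=0xc7
r1 is caller-saved → body value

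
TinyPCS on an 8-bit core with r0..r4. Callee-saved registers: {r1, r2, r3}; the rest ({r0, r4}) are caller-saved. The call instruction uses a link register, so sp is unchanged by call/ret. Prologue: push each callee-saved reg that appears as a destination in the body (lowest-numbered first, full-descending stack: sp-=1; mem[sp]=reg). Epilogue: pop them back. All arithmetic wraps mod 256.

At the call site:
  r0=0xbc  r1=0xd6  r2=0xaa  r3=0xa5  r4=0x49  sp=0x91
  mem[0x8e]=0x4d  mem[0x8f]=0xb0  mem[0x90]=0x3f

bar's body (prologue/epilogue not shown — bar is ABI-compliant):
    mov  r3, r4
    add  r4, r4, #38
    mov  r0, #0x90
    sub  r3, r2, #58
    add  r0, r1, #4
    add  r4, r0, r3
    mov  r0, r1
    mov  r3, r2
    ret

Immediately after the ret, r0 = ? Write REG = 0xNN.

REG = 0xd6

prologue: push r3 → mem[0x90]=0xa5, sp=0x90
body[0] mov  r3, r4 → r3=0x49
body[1] add  r4, r4, #38 → r4=0x6f
body[2] mov  r0, #0x90 → r0=0x90
body[3] sub  r3, r2, #58 → r3=0x70
body[4] add  r0, r1, #4 → r0=0xda
body[5] add  r4, r0, r3 → r4=0x4a
body[6] mov  r0, r1 → r0=0xd6
body[7] mov  r3, r2 → r3=0xaa
epilogue: pop r3=0xa5, sp=0x91
r0 is caller-saved → body value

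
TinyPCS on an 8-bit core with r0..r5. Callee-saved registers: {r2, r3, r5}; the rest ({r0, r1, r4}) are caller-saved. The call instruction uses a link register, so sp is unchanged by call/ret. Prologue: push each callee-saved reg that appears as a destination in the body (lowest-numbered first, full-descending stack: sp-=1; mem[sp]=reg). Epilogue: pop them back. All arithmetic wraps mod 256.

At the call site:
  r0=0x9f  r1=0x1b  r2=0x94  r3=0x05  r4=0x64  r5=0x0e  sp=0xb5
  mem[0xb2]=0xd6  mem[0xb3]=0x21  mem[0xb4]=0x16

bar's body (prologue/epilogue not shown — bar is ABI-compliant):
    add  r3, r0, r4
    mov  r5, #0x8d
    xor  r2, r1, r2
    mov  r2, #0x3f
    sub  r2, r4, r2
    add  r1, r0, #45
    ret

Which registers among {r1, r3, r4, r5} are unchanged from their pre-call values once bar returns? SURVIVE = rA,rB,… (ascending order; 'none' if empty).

SURVIVE = r3,r4,r5

prologue: push r2 -> mem[0xb4]=0x94, sp=0xb4
prologue: push r3 -> mem[0xb3]=0x05, sp=0xb3
prologue: push r5 -> mem[0xb2]=0x0e, sp=0xb2
body[0] add  r3, r0, r4 -> r3=0x03
body[1] mov  r5, #0x8d -> r5=0x8d
body[2] xor  r2, r1, r2 -> r2=0x8f
body[3] mov  r2, #0x3f -> r2=0x3f
body[4] sub  r2, r4, r2 -> r2=0x25
body[5] add  r1, r0, #45 -> r1=0xcc
epilogue: pop r5=0x0e, sp=0xb3
epilogue: pop r3=0x05, sp=0xb4
epilogue: pop r2=0x94, sp=0xb5
r1: caller-saved, written=True
r3: callee-saved, written=True
r4: caller-saved, written=False
r5: callee-saved, written=True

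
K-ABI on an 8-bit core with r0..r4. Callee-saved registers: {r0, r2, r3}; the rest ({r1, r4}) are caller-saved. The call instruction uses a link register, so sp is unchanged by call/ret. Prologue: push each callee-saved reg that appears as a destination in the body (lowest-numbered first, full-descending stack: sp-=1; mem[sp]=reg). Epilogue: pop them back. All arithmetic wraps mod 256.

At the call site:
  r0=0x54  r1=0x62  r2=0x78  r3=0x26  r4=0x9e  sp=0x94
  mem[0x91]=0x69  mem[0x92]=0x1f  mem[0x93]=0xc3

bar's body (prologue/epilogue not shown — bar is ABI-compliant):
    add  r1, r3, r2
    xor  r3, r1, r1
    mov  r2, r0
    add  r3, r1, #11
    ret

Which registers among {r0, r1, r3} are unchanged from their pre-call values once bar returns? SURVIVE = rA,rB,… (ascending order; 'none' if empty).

prologue: push r2 -> mem[0x93]=0x78, sp=0x93
prologue: push r3 -> mem[0x92]=0x26, sp=0x92
body[0] add  r1, r3, r2 -> r1=0x9e
body[1] xor  r3, r1, r1 -> r3=0x00
body[2] mov  r2, r0 -> r2=0x54
body[3] add  r3, r1, #11 -> r3=0xa9
epilogue: pop r3=0x26, sp=0x93
epilogue: pop r2=0x78, sp=0x94
r0: callee-saved, written=False
r1: caller-saved, written=True
r3: callee-saved, written=True

SURVIVE = r0,r3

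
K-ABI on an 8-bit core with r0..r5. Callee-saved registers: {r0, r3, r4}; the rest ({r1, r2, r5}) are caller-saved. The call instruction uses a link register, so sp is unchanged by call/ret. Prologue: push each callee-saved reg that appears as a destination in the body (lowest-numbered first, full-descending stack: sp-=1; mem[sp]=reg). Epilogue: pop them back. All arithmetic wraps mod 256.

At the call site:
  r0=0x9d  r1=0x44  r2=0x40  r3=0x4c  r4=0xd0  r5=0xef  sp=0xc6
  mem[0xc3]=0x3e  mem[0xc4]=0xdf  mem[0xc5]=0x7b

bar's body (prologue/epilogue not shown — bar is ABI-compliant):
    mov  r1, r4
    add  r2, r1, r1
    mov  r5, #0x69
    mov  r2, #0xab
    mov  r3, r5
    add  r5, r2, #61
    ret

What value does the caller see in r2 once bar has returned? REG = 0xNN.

REG = 0xab

prologue: push r3 -> mem[0xc5]=0x4c, sp=0xc5
body[0] mov  r1, r4 -> r1=0xd0
body[1] add  r2, r1, r1 -> r2=0xa0
body[2] mov  r5, #0x69 -> r5=0x69
body[3] mov  r2, #0xab -> r2=0xab
body[4] mov  r3, r5 -> r3=0x69
body[5] add  r5, r2, #61 -> r5=0xe8
epilogue: pop r3=0x4c, sp=0xc6
r2 is caller-saved -> body value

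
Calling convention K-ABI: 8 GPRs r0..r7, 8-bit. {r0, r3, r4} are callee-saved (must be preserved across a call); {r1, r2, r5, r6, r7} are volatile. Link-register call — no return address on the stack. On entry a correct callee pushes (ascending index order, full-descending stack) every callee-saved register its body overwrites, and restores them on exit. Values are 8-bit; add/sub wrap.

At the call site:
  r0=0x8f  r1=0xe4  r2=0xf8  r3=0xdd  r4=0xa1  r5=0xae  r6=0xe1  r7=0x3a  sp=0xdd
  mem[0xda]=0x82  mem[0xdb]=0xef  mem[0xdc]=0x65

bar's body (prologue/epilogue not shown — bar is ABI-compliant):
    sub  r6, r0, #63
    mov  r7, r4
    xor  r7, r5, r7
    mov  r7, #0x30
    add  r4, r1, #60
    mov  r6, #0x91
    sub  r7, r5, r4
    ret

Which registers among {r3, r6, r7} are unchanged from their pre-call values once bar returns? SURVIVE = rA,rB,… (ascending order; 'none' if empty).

prologue: push r4 → mem[0xdc]=0xa1, sp=0xdc
body[0] sub  r6, r0, #63 → r6=0x50
body[1] mov  r7, r4 → r7=0xa1
body[2] xor  r7, r5, r7 → r7=0x0f
body[3] mov  r7, #0x30 → r7=0x30
body[4] add  r4, r1, #60 → r4=0x20
body[5] mov  r6, #0x91 → r6=0x91
body[6] sub  r7, r5, r4 → r7=0x8e
epilogue: pop r4=0xa1, sp=0xdd
r3: callee-saved, written=False
r6: caller-saved, written=True
r7: caller-saved, written=True

SURVIVE = r3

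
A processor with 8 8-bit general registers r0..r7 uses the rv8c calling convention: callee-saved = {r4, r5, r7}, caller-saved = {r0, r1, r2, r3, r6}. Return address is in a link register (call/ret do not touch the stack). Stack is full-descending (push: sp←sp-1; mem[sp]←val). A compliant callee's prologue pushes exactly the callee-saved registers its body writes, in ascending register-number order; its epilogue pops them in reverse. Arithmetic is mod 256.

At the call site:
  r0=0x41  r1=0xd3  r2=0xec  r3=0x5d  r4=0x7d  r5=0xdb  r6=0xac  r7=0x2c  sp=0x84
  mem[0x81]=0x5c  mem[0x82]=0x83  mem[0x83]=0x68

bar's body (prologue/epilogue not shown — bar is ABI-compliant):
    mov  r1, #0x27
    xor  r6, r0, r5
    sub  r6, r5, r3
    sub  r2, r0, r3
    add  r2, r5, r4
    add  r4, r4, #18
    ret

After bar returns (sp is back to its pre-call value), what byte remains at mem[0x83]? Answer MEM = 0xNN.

MEM = 0x7d

prologue: push r4 -> mem[0x83]=0x7d, sp=0x83
body[0] mov  r1, #0x27 -> r1=0x27
body[1] xor  r6, r0, r5 -> r6=0x9a
body[2] sub  r6, r5, r3 -> r6=0x7e
body[3] sub  r2, r0, r3 -> r2=0xe4
body[4] add  r2, r5, r4 -> r2=0x58
body[5] add  r4, r4, #18 -> r4=0x8f
epilogue: pop r4=0x7d, sp=0x84
prologue pushed ['r4'] at ['0x83']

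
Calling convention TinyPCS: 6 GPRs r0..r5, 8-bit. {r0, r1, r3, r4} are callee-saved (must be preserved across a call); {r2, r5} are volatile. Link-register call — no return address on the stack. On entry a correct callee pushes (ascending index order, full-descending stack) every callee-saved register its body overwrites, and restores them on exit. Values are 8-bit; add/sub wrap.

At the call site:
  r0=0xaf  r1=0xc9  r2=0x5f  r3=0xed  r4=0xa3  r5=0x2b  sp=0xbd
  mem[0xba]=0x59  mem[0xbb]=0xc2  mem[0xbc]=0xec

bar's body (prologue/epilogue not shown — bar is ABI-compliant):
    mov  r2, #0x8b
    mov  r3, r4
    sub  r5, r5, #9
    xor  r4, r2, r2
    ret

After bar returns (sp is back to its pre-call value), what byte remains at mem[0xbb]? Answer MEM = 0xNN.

prologue: push r3 -> mem[0xbc]=0xed, sp=0xbc
prologue: push r4 -> mem[0xbb]=0xa3, sp=0xbb
body[0] mov  r2, #0x8b -> r2=0x8b
body[1] mov  r3, r4 -> r3=0xa3
body[2] sub  r5, r5, #9 -> r5=0x22
body[3] xor  r4, r2, r2 -> r4=0x00
epilogue: pop r4=0xa3, sp=0xbc
epilogue: pop r3=0xed, sp=0xbd
prologue pushed ['r3', 'r4'] at ['0xbc', '0xbb']

MEM = 0xa3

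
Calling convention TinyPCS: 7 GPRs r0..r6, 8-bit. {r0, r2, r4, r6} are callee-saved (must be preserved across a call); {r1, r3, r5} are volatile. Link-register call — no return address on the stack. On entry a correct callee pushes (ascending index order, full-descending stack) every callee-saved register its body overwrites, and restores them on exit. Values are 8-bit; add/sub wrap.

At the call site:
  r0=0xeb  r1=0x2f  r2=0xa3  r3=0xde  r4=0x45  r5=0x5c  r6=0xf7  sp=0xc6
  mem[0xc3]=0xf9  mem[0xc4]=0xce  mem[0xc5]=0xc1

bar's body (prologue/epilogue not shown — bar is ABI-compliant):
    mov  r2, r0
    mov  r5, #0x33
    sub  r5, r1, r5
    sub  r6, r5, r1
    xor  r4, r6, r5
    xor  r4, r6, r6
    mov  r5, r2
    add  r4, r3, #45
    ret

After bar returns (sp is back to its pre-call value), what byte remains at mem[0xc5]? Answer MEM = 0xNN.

MEM = 0xa3

prologue: push r2 -> mem[0xc5]=0xa3, sp=0xc5
prologue: push r4 -> mem[0xc4]=0x45, sp=0xc4
prologue: push r6 -> mem[0xc3]=0xf7, sp=0xc3
body[0] mov  r2, r0 -> r2=0xeb
body[1] mov  r5, #0x33 -> r5=0x33
body[2] sub  r5, r1, r5 -> r5=0xfc
body[3] sub  r6, r5, r1 -> r6=0xcd
body[4] xor  r4, r6, r5 -> r4=0x31
body[5] xor  r4, r6, r6 -> r4=0x00
body[6] mov  r5, r2 -> r5=0xeb
body[7] add  r4, r3, #45 -> r4=0x0b
epilogue: pop r6=0xf7, sp=0xc4
epilogue: pop r4=0x45, sp=0xc5
epilogue: pop r2=0xa3, sp=0xc6
prologue pushed ['r2', 'r4', 'r6'] at ['0xc5', '0xc4', '0xc3']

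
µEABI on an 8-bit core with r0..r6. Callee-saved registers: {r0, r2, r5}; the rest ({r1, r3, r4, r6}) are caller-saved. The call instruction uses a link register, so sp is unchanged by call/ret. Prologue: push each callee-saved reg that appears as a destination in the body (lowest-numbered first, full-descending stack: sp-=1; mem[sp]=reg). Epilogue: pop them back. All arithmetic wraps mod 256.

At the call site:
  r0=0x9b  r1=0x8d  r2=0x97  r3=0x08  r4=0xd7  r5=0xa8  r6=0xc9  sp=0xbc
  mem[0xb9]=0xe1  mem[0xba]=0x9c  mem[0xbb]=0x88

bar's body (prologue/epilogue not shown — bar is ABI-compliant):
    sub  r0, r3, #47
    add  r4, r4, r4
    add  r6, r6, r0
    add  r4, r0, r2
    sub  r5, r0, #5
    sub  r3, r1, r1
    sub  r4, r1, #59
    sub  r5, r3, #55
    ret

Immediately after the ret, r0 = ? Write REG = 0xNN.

prologue: push r0 → mem[0xbb]=0x9b, sp=0xbb
prologue: push r5 → mem[0xba]=0xa8, sp=0xba
body[0] sub  r0, r3, #47 → r0=0xd9
body[1] add  r4, r4, r4 → r4=0xae
body[2] add  r6, r6, r0 → r6=0xa2
body[3] add  r4, r0, r2 → r4=0x70
body[4] sub  r5, r0, #5 → r5=0xd4
body[5] sub  r3, r1, r1 → r3=0x00
body[6] sub  r4, r1, #59 → r4=0x52
body[7] sub  r5, r3, #55 → r5=0xc9
epilogue: pop r5=0xa8, sp=0xbb
epilogue: pop r0=0x9b, sp=0xbc
r0 is callee-saved → restored

REG = 0x9b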